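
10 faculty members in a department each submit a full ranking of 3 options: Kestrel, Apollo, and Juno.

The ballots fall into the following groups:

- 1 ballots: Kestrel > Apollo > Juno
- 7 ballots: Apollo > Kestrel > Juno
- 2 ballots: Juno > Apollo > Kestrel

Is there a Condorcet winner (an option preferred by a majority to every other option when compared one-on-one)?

Yes

Head-to-head results (10 voters total):
Kestrel vs Apollo: Apollo wins 9–1.
Kestrel vs Juno: Kestrel wins 8–2.
Apollo vs Juno: Apollo wins 8–2.
Apollo beats each rival — Kestrel (9–1), Juno (8–2) — so Apollo is the Condorcet winner.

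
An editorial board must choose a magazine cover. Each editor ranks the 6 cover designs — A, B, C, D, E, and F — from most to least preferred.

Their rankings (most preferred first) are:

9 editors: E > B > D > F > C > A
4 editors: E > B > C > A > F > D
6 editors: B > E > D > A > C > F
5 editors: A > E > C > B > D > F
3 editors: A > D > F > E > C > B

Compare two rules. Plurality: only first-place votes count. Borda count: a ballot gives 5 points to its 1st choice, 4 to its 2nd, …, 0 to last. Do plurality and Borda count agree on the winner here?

Yes

Plurality first-place counts: A 8, B 6, C 0, D 0, E 13, F 0 → E.
Borda totals: A 60, B 92, C 45, D 62, E 115, F 31 → E.
The two rules agree on E.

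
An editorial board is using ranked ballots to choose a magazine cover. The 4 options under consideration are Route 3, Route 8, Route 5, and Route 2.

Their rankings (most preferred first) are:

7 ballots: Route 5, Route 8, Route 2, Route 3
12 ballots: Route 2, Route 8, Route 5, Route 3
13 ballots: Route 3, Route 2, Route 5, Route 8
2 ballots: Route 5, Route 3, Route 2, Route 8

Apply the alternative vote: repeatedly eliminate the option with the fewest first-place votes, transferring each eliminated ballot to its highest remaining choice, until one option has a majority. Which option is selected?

Round 1: Route 3 13, Route 2 12, Route 5 9, Route 8 0. Route 8 has the fewest and is eliminated.
Round 2: Route 3 13, Route 2 12, Route 5 9. Route 5 has the fewest and is eliminated.
Round 3: Route 2 19, Route 3 15. Route 2 has a majority.

Route 2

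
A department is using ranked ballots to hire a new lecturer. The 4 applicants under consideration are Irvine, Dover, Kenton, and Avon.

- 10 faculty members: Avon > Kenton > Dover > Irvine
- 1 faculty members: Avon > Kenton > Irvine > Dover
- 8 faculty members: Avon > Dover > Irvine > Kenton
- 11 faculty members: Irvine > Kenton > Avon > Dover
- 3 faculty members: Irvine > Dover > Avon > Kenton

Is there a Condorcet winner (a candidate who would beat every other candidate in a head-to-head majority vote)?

Yes

Head-to-head results (33 voters total):
Irvine vs Dover: Dover wins 18–15.
Irvine vs Kenton: Irvine wins 22–11.
Irvine vs Avon: Avon wins 19–14.
Dover vs Kenton: Kenton wins 22–11.
Dover vs Avon: Avon wins 30–3.
Kenton vs Avon: Avon wins 22–11.
Avon beats each rival — Irvine (19–14), Dover (30–3), Kenton (22–11) — so Avon is the Condorcet winner.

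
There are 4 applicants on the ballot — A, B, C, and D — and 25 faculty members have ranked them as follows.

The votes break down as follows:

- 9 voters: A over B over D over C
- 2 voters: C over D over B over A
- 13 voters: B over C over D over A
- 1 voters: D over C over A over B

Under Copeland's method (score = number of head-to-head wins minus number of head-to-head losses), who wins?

B

Pairwise results:
  A vs B: B wins 15–10.
  A vs C: C wins 16–9.
  A vs D: D wins 16–9.
  B vs C: B wins 22–3.
  B vs D: B wins 22–3.
  C vs D: C wins 15–10.
Copeland scores (wins − losses):
  A: 0 − 3 = -3
  B: 3 − 0 = 3
  C: 2 − 1 = 1
  D: 1 − 2 = -1
B has the best Copeland score.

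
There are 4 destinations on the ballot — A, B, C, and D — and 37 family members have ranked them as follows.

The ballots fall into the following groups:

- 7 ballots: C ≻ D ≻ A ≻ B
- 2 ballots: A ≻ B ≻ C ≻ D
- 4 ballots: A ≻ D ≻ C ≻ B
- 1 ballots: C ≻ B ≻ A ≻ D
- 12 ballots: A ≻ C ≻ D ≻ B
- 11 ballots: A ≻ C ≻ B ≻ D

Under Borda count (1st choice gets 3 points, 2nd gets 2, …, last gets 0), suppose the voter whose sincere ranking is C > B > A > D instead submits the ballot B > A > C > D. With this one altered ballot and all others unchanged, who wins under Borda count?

A

Borda totals with the altered ballot: A 96, B 18, C 74, D 34.
The winner is unchanged: still A.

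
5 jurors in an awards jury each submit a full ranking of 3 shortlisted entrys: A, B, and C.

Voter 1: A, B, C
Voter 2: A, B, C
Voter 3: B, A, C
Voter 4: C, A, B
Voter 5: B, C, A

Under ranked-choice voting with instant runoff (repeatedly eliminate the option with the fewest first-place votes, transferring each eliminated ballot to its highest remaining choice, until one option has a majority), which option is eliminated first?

Round 1: A 2, B 2, C 1. C has the fewest and is eliminated.
Round 2: A 3, B 2. A has a majority.

C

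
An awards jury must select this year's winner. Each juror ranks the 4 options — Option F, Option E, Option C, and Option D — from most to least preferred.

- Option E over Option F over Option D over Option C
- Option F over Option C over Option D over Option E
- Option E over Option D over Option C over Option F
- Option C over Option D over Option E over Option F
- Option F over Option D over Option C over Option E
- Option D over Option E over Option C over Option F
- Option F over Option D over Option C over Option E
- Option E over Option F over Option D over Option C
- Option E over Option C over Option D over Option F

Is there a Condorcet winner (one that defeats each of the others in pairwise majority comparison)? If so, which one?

Head-to-head results (9 voters total):
Option F vs Option E: Option E wins 6–3.
Option F vs Option C: Option F wins 5–4.
Option F vs Option D: Option F wins 5–4.
Option E vs Option C: Option E wins 5–4.
Option E vs Option D: Option D wins 5–4.
Option C vs Option D: Option D wins 6–3.
No candidate beats all others: Option F beats Option D beats Option E beats Option F, a majority cycle.

No Condorcet winner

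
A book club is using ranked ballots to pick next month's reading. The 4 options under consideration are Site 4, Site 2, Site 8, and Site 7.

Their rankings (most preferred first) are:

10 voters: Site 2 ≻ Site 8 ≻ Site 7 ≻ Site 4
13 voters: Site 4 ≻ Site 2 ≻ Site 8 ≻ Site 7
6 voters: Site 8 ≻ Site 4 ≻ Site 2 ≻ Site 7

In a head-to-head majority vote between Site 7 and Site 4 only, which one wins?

Ballots ranking Site 7 above Site 4: 10.
Ballots ranking Site 4 above Site 7: 13+6 = 19.
Site 4 wins the head-to-head, 19–10.

Site 4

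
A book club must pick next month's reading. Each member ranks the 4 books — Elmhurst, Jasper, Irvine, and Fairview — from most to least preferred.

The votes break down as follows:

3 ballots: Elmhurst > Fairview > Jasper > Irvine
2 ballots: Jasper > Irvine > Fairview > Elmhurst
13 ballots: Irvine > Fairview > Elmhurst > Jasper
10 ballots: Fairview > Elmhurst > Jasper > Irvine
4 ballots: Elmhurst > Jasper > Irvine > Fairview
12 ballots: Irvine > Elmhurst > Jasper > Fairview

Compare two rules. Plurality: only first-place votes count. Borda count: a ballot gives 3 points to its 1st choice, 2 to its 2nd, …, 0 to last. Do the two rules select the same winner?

Plurality first-place counts: Elmhurst 7, Jasper 2, Irvine 25, Fairview 10 → Irvine.
Borda totals: Elmhurst 78, Jasper 39, Irvine 83, Fairview 64 → Irvine.
The two rules agree on Irvine.

Yes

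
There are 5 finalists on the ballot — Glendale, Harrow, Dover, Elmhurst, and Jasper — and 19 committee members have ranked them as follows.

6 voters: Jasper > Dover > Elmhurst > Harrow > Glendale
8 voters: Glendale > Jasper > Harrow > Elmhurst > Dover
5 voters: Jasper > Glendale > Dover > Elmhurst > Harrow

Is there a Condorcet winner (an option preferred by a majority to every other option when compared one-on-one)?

Head-to-head results (19 voters total):
Glendale vs Harrow: Glendale wins 13–6.
Glendale vs Dover: Glendale wins 13–6.
Glendale vs Elmhurst: Glendale wins 13–6.
Glendale vs Jasper: Jasper wins 11–8.
Harrow vs Dover: Dover wins 11–8.
Harrow vs Elmhurst: Elmhurst wins 11–8.
Harrow vs Jasper: Jasper wins 19–0.
Dover vs Elmhurst: Dover wins 11–8.
Dover vs Jasper: Jasper wins 19–0.
Elmhurst vs Jasper: Jasper wins 19–0.
Jasper beats each rival — Glendale (11–8), Harrow (19–0), Dover (19–0), Elmhurst (19–0) — so Jasper is the Condorcet winner.

Yes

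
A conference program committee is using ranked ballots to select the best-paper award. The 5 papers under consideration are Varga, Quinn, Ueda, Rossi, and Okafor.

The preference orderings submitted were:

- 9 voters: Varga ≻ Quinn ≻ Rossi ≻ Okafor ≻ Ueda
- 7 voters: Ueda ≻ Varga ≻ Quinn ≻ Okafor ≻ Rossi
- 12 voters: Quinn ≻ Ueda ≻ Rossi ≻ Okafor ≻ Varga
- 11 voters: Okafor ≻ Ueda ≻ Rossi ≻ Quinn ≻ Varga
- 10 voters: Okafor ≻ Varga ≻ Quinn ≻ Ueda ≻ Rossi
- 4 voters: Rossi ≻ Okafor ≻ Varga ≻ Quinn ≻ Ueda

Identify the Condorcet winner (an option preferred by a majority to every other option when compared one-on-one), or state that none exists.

Head-to-head results (53 voters total):
Varga vs Quinn: Varga wins 30–23.
Varga vs Ueda: Ueda wins 30–23.
Varga vs Rossi: Rossi wins 27–26.
Varga vs Okafor: Okafor wins 37–16.
Quinn vs Ueda: Quinn wins 35–18.
Quinn vs Rossi: Quinn wins 38–15.
Quinn vs Okafor: Quinn wins 28–25.
Ueda vs Rossi: Ueda wins 40–13.
Ueda vs Okafor: Okafor wins 34–19.
Rossi vs Okafor: Okafor wins 28–25.
No candidate beats all others: Varga beats Quinn beats Ueda beats Varga, a majority cycle.

No Condorcet winner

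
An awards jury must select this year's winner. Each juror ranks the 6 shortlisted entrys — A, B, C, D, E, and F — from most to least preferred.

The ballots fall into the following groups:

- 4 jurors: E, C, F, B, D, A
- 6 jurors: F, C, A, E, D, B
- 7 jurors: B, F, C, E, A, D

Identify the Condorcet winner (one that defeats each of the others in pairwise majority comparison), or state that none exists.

Head-to-head results (17 voters total):
A vs B: B wins 11–6.
A vs C: C wins 17–0.
A vs D: A wins 13–4.
A vs E: E wins 11–6.
A vs F: F wins 17–0.
B vs C: C wins 10–7.
B vs D: B wins 11–6.
B vs E: E wins 10–7.
B vs F: F wins 10–7.
C vs D: C wins 17–0.
C vs E: C wins 13–4.
C vs F: F wins 13–4.
D vs E: E wins 17–0.
D vs F: F wins 17–0.
E vs F: F wins 13–4.
F beats each rival — A (17–0), B (10–7), C (13–4), D (17–0), E (13–4) — so F is the Condorcet winner.

F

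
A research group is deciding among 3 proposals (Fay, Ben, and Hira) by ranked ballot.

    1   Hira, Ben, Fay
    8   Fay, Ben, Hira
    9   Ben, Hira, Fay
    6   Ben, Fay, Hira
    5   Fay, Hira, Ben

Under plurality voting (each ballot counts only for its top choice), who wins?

First-place vote totals:
  Fay: 13
  Ben: 15
  Hira: 1
Ben has the most first-place votes.

Ben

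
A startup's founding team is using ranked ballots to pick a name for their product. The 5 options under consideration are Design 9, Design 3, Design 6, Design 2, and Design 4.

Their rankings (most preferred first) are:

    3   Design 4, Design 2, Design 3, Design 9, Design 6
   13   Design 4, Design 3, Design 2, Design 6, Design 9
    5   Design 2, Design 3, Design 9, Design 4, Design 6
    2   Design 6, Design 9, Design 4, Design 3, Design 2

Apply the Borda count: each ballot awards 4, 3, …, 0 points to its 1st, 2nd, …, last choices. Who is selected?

Design 4

Borda scores:
  Design 9: 3·1 + 13·0 + 5·2 + 2·3 = 19
  Design 3: 3·2 + 13·3 + 5·3 + 2·1 = 62
  Design 6: 3·0 + 13·1 + 5·0 + 2·4 = 21
  Design 2: 3·3 + 13·2 + 5·4 + 2·0 = 55
  Design 4: 3·4 + 13·4 + 5·1 + 2·2 = 73
Design 4 has the highest total.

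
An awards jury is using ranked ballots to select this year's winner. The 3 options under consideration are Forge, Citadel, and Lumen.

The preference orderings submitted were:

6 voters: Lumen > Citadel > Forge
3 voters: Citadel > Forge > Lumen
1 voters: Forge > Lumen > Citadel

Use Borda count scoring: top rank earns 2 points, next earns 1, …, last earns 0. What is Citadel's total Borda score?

12

Borda scores:
  Forge: 6·0 + 3·1 + 2 = 5
  Citadel: 6·1 + 3·2 + 0 = 12
  Lumen: 6·2 + 3·0 + 1 = 13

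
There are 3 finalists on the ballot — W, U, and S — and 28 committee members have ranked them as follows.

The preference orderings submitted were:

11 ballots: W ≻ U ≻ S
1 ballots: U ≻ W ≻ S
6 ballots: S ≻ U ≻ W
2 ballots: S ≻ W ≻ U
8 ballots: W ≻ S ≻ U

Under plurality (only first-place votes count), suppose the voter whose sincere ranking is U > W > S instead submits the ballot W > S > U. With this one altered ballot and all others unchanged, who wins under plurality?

First-place totals with the altered ballot: W 20, U 0, S 8.
The winner is unchanged: still W.

W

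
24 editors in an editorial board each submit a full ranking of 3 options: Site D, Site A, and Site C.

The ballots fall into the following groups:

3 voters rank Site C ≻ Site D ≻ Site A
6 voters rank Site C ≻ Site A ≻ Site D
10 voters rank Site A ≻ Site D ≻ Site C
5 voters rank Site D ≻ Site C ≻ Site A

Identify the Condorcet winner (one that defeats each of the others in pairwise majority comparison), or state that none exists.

Head-to-head results (24 voters total):
Site D vs Site A: Site A wins 16–8.
Site D vs Site C: Site D wins 15–9.
Site A vs Site C: Site C wins 14–10.
No candidate beats all others: Site D beats Site C beats Site A beats Site D, a majority cycle.

There is no Condorcet winner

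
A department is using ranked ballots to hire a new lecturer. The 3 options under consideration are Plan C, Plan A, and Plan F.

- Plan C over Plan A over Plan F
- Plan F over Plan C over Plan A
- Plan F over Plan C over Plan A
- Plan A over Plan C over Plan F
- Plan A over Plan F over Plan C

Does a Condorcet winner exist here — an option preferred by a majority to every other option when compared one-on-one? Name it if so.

Head-to-head results (5 voters total):
Plan C vs Plan A: Plan C wins 3–2.
Plan C vs Plan F: Plan F wins 3–2.
Plan A vs Plan F: Plan A wins 3–2.
No candidate beats all others: Plan C beats Plan A beats Plan F beats Plan C, a majority cycle.

None — there is no Condorcet winner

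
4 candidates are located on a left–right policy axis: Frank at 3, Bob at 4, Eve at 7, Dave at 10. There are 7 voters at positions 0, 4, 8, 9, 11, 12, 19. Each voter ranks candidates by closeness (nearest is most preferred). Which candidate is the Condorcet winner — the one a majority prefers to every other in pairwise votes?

Dave

With single-peaked preferences on a line, the Condorcet winner is the candidate closest to the median voter.
The median voter (position 9) is closest to Dave at 10.
Check: Dave vs Bob — voters closer to Dave: 5 of 7.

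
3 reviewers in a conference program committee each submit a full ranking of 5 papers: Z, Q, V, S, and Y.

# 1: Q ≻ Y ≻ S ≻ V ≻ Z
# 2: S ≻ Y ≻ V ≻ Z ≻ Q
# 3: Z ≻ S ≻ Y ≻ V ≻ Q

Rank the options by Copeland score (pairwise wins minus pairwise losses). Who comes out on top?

S

Pairwise results:
  Z vs Q: Z wins 2–1.
  Z vs V: V wins 2–1.
  Z vs S: S wins 2–1.
  Z vs Y: Y wins 2–1.
  Q vs V: V wins 2–1.
  Q vs S: S wins 2–1.
  Q vs Y: Y wins 2–1.
  V vs S: S wins 3–0.
  V vs Y: Y wins 3–0.
  S vs Y: S wins 2–1.
Copeland scores (wins − losses):
  Z: 1 − 3 = -2
  Q: 0 − 4 = -4
  V: 2 − 2 = 0
  S: 4 − 0 = 4
  Y: 3 − 1 = 2
S has the best Copeland score.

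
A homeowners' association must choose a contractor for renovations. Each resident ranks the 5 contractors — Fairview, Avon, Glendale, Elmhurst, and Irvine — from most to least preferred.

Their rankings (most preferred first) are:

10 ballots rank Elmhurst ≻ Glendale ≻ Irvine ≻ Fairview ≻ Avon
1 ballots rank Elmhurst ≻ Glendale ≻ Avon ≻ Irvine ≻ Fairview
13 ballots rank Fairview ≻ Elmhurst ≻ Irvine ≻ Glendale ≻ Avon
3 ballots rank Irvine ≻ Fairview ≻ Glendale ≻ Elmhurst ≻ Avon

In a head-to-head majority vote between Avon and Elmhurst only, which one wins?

Ballots ranking Avon above Elmhurst: 0.
Ballots ranking Elmhurst above Avon: 10+1+13+3 = 27.
Elmhurst wins the head-to-head, 27–0.

Elmhurst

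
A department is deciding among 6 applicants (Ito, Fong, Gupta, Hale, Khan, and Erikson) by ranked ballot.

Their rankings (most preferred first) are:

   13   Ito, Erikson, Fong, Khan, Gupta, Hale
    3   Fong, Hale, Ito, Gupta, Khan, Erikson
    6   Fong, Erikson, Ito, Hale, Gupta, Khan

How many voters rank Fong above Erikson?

Ballots ranking Fong above Erikson: 3+6 = 9.
Ballots ranking Erikson above Fong: 13.
So 9 of 22 voters prefer Fong to Erikson.

9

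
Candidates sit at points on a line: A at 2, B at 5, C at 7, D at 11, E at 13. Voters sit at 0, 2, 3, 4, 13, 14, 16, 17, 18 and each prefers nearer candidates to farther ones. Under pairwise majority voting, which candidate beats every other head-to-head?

E

With single-peaked preferences on a line, the Condorcet winner is the candidate closest to the median voter.
The median voter (position 13) is closest to E at 13.
Check: E vs A — voters closer to E: 5 of 9.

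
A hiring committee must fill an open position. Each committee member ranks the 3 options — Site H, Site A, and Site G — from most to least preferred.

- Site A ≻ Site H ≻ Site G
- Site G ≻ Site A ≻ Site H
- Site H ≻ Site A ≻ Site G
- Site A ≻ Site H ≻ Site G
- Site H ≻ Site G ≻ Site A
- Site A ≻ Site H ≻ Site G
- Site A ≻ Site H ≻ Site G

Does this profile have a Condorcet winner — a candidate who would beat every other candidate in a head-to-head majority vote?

Yes

Head-to-head results (7 voters total):
Site H vs Site A: Site A wins 5–2.
Site H vs Site G: Site H wins 6–1.
Site A vs Site G: Site A wins 5–2.
Site A beats each rival — Site H (5–2), Site G (5–2) — so Site A is the Condorcet winner.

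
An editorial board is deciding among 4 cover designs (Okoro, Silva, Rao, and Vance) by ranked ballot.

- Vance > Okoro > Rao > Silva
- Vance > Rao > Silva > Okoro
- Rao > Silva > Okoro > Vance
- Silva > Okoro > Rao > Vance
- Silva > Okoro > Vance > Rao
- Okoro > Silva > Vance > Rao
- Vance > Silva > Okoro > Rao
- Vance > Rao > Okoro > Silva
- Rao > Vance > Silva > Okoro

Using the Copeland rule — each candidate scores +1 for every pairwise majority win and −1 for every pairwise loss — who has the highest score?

Pairwise results:
  Okoro vs Silva: Silva wins 6–3.
  Okoro vs Rao: Okoro wins 5–4.
  Okoro vs Vance: Vance wins 5–4.
  Silva vs Rao: Rao wins 5–4.
  Silva vs Vance: Vance wins 5–4.
  Rao vs Vance: Vance wins 6–3.
Copeland scores (wins − losses):
  Okoro: 1 − 2 = -1
  Silva: 1 − 2 = -1
  Rao: 1 − 2 = -1
  Vance: 3 − 0 = 3
Vance has the best Copeland score.

Vance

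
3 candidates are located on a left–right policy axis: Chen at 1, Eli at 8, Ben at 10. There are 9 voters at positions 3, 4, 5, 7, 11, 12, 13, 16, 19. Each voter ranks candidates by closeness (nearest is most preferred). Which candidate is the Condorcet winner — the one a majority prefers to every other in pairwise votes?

With single-peaked preferences on a line, the Condorcet winner is the candidate closest to the median voter.
The median voter (position 11) is closest to Ben at 10.
Check: Ben vs Eli — voters closer to Ben: 5 of 9.

Ben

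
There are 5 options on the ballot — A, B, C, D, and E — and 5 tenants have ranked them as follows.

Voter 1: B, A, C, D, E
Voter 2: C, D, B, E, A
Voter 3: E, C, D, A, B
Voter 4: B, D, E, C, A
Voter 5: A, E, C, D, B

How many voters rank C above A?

Ballots ranking C above A: 3.
Ballots ranking A above C: 2.
So 3 of 5 voters prefer C to A.

3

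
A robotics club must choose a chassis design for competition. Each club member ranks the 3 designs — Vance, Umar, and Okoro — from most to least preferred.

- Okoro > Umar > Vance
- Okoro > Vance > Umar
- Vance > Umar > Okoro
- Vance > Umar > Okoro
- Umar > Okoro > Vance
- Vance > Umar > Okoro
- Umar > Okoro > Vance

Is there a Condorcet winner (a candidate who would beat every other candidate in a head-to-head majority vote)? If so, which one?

No Condorcet winner

Head-to-head results (7 voters total):
Vance vs Umar: Vance wins 4–3.
Vance vs Okoro: Okoro wins 4–3.
Umar vs Okoro: Umar wins 5–2.
No candidate beats all others: Vance beats Umar beats Okoro beats Vance, a majority cycle.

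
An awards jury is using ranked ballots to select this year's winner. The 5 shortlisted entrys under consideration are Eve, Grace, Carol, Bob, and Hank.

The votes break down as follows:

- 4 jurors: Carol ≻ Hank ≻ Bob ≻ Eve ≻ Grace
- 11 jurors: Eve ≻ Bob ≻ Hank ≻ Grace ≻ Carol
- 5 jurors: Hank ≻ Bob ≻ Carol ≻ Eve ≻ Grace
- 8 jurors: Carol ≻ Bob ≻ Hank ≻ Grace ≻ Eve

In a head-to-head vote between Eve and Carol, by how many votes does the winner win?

Ballots ranking Eve above Carol: 11.
Ballots ranking Carol above Eve: 4+5+8 = 17.
Carol wins 17–11, a margin of 6.

6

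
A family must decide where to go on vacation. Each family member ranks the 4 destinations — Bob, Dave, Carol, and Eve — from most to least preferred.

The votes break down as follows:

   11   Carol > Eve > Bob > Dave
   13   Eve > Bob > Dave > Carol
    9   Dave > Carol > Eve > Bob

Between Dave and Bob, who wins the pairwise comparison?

Ballots ranking Dave above Bob: 9.
Ballots ranking Bob above Dave: 11+13 = 24.
Bob wins the head-to-head, 24–9.

Bob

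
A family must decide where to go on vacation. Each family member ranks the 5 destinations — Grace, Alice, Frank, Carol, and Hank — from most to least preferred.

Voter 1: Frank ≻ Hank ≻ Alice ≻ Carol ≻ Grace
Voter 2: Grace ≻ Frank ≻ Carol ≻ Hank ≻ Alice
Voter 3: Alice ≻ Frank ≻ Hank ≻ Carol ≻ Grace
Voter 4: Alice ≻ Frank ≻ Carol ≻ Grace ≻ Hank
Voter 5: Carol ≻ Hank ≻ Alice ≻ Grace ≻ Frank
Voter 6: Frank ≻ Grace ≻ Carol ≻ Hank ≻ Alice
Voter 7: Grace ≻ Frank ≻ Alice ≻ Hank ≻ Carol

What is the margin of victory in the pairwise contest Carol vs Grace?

1

Ballots ranking Carol above Grace: 4.
Ballots ranking Grace above Carol: 3.
Carol wins 4–3, a margin of 1.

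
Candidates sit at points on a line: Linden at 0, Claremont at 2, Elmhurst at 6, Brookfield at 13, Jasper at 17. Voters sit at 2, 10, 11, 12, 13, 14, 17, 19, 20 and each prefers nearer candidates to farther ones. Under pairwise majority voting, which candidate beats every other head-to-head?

With single-peaked preferences on a line, the Condorcet winner is the candidate closest to the median voter.
The median voter (position 13) is closest to Brookfield at 13.
Check: Brookfield vs Elmhurst — voters closer to Brookfield: 8 of 9.

Brookfield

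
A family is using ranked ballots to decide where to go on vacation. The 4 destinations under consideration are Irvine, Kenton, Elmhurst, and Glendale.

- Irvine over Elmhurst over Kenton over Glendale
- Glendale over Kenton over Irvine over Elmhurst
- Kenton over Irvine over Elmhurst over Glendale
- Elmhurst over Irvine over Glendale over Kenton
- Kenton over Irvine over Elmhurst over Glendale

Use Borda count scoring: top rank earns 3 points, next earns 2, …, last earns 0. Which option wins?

Borda scores:
  Irvine: 3 + 1 + 2 + 2 + 2 = 10
  Kenton: 1 + 2 + 3 + 0 + 3 = 9
  Elmhurst: 2 + 0 + 1 + 3 + 1 = 7
  Glendale: 0 + 3 + 0 + 1 + 0 = 4
Irvine has the highest total.

Irvine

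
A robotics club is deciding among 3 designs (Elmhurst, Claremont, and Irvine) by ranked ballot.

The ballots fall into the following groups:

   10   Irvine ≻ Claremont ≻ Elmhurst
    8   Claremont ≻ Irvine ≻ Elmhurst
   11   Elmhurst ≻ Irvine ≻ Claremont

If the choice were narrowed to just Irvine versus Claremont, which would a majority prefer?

Ballots ranking Irvine above Claremont: 10+11 = 21.
Ballots ranking Claremont above Irvine: 8.
Irvine wins the head-to-head, 21–8.

Irvine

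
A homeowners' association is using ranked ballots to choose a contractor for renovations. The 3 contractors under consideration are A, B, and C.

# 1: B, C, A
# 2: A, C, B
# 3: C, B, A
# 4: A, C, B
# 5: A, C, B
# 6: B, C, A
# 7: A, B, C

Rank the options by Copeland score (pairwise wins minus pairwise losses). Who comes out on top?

Pairwise results:
  A vs B: A wins 4–3.
  A vs C: A wins 4–3.
  B vs C: C wins 4–3.
Copeland scores (wins − losses):
  A: 2 − 0 = 2
  B: 0 − 2 = -2
  C: 1 − 1 = 0
A has the best Copeland score.

A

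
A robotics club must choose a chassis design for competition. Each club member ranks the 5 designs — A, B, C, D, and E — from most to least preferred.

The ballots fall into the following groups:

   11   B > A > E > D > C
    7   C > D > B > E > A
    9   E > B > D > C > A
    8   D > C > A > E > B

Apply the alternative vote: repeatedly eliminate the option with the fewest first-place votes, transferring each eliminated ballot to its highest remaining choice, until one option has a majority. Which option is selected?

Round 1: B 11, E 9, D 8, C 7, A 0. A has the fewest and is eliminated.
Round 2: B 11, E 9, D 8, C 7. C has the fewest and is eliminated.
Round 3: D 15, B 11, E 9. E has the fewest and is eliminated.
Round 4: B 20, D 15. B has a majority.

B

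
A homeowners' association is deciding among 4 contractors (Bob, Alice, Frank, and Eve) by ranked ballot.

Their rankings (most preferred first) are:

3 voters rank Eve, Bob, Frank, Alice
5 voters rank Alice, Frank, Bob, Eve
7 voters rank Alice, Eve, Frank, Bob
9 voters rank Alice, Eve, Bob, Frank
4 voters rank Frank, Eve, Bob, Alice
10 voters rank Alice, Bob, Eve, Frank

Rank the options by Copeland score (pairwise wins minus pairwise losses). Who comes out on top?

Pairwise results:
  Bob vs Alice: Alice wins 31–7.
  Bob vs Frank: Bob wins 22–16.
  Bob vs Eve: Eve wins 23–15.
  Alice vs Frank: Alice wins 31–7.
  Alice vs Eve: Alice wins 31–7.
  Frank vs Eve: Eve wins 29–9.
Copeland scores (wins − losses):
  Bob: 1 − 2 = -1
  Alice: 3 − 0 = 3
  Frank: 0 − 3 = -3
  Eve: 2 − 1 = 1
Alice has the best Copeland score.

Alice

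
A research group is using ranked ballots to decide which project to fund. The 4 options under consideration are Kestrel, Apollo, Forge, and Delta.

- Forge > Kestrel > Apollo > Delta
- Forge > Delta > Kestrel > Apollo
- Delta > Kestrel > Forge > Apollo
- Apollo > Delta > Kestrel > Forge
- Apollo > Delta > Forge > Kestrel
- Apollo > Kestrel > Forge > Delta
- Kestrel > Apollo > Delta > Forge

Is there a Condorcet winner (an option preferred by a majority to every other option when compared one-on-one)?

Head-to-head results (7 voters total):
Kestrel vs Apollo: Kestrel wins 4–3.
Kestrel vs Forge: Kestrel wins 4–3.
Kestrel vs Delta: Delta wins 4–3.
Apollo vs Forge: Apollo wins 4–3.
Apollo vs Delta: Apollo wins 5–2.
Forge vs Delta: Delta wins 4–3.
No candidate beats all others: Kestrel beats Apollo beats Delta beats Kestrel, a majority cycle.

No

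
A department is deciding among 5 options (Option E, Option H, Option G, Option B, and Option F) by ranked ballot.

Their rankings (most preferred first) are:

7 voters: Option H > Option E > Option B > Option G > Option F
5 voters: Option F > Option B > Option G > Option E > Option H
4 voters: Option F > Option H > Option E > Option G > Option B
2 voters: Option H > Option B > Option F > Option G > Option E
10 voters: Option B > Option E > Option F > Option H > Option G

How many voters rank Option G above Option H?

5

Ballots ranking Option G above Option H: 5.
Ballots ranking Option H above Option G: 7+4+2+10 = 23.
So 5 of 28 voters prefer Option G to Option H.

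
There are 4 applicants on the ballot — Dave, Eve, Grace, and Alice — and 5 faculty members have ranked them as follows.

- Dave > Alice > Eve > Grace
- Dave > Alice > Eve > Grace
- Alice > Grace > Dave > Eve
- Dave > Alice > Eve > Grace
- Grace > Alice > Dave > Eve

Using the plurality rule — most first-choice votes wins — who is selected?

First-place vote totals:
  Dave: 3
  Eve: 0
  Grace: 1
  Alice: 1
Dave has the most first-place votes.

Dave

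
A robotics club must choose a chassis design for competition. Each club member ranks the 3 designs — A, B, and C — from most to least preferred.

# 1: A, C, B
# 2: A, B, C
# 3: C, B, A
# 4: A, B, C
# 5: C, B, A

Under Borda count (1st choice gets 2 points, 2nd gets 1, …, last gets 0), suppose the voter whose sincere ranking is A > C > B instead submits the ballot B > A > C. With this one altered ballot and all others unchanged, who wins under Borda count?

Borda totals with the altered ballot: A 5, B 6, C 4.
The switch changes the winner from A to B.

B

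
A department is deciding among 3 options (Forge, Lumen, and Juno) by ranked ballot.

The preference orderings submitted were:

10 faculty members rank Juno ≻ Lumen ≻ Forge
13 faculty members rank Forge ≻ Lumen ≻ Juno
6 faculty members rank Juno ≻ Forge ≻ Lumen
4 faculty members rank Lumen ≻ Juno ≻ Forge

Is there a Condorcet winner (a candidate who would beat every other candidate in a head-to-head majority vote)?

Head-to-head results (33 voters total):
Forge vs Lumen: Forge wins 19–14.
Forge vs Juno: Juno wins 20–13.
Lumen vs Juno: Lumen wins 17–16.
No candidate beats all others: Forge beats Lumen beats Juno beats Forge, a majority cycle.

No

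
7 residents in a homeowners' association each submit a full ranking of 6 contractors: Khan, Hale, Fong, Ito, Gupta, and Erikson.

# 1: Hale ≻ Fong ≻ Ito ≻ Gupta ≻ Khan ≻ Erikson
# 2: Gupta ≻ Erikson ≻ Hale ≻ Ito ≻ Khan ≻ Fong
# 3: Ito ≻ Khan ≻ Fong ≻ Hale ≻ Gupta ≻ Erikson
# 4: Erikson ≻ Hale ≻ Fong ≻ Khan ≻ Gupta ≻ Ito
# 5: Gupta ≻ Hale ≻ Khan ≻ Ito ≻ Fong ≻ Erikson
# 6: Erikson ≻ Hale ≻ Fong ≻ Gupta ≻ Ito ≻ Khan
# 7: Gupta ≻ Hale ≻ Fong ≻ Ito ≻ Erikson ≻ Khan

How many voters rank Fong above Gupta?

4

Ballots ranking Fong above Gupta: 4.
Ballots ranking Gupta above Fong: 3.
So 4 of 7 voters prefer Fong to Gupta.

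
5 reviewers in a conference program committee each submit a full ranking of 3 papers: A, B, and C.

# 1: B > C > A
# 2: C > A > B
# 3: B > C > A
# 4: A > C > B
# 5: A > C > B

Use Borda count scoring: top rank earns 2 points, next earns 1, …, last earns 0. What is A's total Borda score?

Borda scores:
  A: 0 + 1 + 0 + 2 + 2 = 5
  B: 2 + 0 + 2 + 0 + 0 = 4
  C: 1 + 2 + 1 + 1 + 1 = 6

5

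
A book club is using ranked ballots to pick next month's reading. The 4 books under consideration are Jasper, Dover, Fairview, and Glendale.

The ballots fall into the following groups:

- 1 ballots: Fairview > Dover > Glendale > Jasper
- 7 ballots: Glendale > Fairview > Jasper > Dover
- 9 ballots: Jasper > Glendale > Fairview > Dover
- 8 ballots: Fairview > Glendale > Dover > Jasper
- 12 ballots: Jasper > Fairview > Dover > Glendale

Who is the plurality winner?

Jasper

First-place vote totals:
  Jasper: 21
  Dover: 0
  Fairview: 9
  Glendale: 7
Jasper has the most first-place votes.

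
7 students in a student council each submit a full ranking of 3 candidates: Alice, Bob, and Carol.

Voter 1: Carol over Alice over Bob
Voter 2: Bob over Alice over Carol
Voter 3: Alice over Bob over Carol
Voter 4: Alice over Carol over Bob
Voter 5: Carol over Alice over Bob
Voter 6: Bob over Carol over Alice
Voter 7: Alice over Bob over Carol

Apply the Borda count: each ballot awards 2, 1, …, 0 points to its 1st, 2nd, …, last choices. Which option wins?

Borda scores:
  Alice: 1 + 1 + 2 + 2 + 1 + 0 + 2 = 9
  Bob: 0 + 2 + 1 + 0 + 0 + 2 + 1 = 6
  Carol: 2 + 0 + 0 + 1 + 2 + 1 + 0 = 6
Alice has the highest total.

Alice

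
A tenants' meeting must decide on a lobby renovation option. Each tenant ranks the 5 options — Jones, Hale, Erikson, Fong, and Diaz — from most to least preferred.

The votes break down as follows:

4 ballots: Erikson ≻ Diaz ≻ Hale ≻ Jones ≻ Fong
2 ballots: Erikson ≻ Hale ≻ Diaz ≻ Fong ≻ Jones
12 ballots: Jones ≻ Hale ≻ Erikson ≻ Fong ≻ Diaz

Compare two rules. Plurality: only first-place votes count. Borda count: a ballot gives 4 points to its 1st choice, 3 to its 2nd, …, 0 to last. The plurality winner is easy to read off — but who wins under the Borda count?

Plurality first-place counts: Jones 12, Hale 0, Erikson 6, Fong 0, Diaz 0 → Jones.
Borda totals: Jones 52, Hale 50, Erikson 48, Fong 14, Diaz 16 → Jones.

Jones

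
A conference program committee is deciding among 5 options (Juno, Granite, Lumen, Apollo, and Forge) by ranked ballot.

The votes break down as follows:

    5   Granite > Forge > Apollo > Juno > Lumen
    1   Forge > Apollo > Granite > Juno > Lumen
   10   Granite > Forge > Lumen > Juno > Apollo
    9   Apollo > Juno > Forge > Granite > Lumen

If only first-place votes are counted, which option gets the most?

Granite

First-place vote totals:
  Juno: 0
  Granite: 15
  Lumen: 0
  Apollo: 9
  Forge: 1
Granite has the most first-place votes.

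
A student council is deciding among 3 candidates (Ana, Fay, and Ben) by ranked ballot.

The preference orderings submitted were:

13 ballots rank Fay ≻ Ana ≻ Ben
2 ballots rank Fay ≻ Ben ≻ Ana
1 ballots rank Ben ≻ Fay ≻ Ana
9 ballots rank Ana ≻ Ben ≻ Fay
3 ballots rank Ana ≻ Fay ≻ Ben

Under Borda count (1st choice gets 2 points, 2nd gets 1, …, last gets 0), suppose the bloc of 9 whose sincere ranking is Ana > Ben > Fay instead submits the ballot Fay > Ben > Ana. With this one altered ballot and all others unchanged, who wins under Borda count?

Fay

Borda totals with the altered ballot: Ana 19, Fay 52, Ben 13.
The switch changes the winner from Ana to Fay.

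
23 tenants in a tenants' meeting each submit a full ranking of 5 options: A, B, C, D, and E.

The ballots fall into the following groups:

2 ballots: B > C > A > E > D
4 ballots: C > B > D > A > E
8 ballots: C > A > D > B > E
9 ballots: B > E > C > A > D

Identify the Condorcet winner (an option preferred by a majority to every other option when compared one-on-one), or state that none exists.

Head-to-head results (23 voters total):
A vs B: B wins 15–8.
A vs C: C wins 23–0.
A vs D: A wins 19–4.
A vs E: A wins 14–9.
B vs C: C wins 12–11.
B vs D: B wins 15–8.
B vs E: B wins 23–0.
C vs D: C wins 23–0.
C vs E: C wins 14–9.
D vs E: D wins 12–11.
C beats each rival — A (23–0), B (12–11), D (23–0), E (14–9) — so C is the Condorcet winner.

C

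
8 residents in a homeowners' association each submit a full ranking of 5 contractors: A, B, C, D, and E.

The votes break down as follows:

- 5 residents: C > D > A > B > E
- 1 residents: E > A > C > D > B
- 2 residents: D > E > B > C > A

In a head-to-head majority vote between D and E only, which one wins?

D

Ballots ranking D above E: 5+2 = 7.
Ballots ranking E above D: 1.
D wins the head-to-head, 7–1.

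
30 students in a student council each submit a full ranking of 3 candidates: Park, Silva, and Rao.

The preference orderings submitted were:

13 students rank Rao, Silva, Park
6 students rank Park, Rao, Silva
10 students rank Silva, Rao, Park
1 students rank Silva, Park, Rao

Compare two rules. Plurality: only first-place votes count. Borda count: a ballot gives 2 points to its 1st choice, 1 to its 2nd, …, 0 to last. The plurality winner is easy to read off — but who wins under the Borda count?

Rao

Plurality first-place counts: Park 6, Silva 11, Rao 13 → Rao.
Borda totals: Park 13, Silva 35, Rao 42 → Rao.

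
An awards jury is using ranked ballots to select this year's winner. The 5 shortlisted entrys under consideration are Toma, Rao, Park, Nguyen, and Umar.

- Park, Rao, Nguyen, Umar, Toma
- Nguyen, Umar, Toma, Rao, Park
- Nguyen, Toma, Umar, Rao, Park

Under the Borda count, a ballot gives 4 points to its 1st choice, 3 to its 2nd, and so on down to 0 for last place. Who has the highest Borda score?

Nguyen

Borda scores:
  Toma: 0 + 2 + 3 = 5
  Rao: 3 + 1 + 1 = 5
  Park: 4 + 0 + 0 = 4
  Nguyen: 2 + 4 + 4 = 10
  Umar: 1 + 3 + 2 = 6
Nguyen has the highest total.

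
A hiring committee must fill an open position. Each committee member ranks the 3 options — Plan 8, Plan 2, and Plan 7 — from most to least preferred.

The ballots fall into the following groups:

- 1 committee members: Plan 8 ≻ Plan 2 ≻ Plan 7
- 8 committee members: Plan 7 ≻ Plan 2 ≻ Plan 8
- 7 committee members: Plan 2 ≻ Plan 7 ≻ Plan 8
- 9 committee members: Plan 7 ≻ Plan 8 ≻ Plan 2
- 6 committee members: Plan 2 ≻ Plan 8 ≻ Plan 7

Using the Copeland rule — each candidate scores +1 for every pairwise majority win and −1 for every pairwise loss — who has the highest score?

Plan 7

Pairwise results:
  Plan 8 vs Plan 2: Plan 2 wins 21–10.
  Plan 8 vs Plan 7: Plan 7 wins 24–7.
  Plan 2 vs Plan 7: Plan 7 wins 17–14.
Copeland scores (wins − losses):
  Plan 8: 0 − 2 = -2
  Plan 2: 1 − 1 = 0
  Plan 7: 2 − 0 = 2
Plan 7 has the best Copeland score.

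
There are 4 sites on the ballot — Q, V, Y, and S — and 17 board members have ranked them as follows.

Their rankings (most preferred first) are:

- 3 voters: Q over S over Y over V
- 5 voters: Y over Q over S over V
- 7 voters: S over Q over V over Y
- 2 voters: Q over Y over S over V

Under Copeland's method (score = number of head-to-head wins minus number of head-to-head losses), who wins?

Q

Pairwise results:
  Q vs V: Q wins 17–0.
  Q vs Y: Q wins 12–5.
  Q vs S: Q wins 10–7.
  V vs Y: Y wins 10–7.
  V vs S: S wins 17–0.
  Y vs S: S wins 10–7.
Copeland scores (wins − losses):
  Q: 3 − 0 = 3
  V: 0 − 3 = -3
  Y: 1 − 2 = -1
  S: 2 − 1 = 1
Q has the best Copeland score.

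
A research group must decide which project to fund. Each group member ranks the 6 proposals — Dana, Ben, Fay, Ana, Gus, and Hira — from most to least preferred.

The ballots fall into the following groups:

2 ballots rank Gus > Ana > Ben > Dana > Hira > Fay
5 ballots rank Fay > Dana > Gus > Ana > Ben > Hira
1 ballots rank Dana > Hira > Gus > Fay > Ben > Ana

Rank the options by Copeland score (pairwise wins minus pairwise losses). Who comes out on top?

Pairwise results:
  Dana vs Ben: Dana wins 6–2.
  Dana vs Fay: Fay wins 5–3.
  Dana vs Ana: Dana wins 6–2.
  Dana vs Gus: Dana wins 6–2.
  Dana vs Hira: Dana wins 8–0.
  Ben vs Fay: Fay wins 6–2.
  Ben vs Ana: Ana wins 7–1.
  Ben vs Gus: Gus wins 8–0.
  Ben vs Hira: Ben wins 7–1.
  Fay vs Ana: Fay wins 6–2.
  Fay vs Gus: Fay wins 5–3.
  Fay vs Hira: Fay wins 5–3.
  Ana vs Gus: Gus wins 8–0.
  Ana vs Hira: Ana wins 7–1.
  Gus vs Hira: Gus wins 7–1.
Copeland scores (wins − losses):
  Dana: 4 − 1 = 3
  Ben: 1 − 4 = -3
  Fay: 5 − 0 = 5
  Ana: 2 − 3 = -1
  Gus: 3 − 2 = 1
  Hira: 0 − 5 = -5
Fay has the best Copeland score.

Fay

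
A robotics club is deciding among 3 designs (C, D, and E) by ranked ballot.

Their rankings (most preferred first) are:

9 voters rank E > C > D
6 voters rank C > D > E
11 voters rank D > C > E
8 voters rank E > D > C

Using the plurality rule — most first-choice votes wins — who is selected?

First-place vote totals:
  C: 6
  D: 11
  E: 17
E has the most first-place votes.

E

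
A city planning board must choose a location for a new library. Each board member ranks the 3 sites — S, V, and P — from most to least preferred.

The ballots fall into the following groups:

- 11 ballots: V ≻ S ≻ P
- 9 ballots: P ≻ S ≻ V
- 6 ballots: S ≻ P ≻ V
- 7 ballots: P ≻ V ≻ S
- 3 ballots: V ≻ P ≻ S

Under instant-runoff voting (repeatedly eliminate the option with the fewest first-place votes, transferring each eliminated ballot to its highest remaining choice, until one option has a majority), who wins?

Round 1: P 16, V 14, S 6. S has the fewest and is eliminated.
Round 2: P 22, V 14. P has a majority.

P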